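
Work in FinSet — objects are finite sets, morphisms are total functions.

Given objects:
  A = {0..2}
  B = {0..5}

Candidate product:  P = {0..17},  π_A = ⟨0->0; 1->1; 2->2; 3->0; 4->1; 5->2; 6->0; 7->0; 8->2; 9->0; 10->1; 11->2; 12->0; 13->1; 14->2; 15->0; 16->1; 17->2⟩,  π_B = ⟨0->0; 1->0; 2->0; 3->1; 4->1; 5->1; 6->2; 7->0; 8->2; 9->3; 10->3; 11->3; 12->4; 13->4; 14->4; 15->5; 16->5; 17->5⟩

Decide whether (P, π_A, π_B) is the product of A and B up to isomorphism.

|A|·|B| = 3·6 = 18;  |P| = 18
Check the pairing map k ↦ (π_A(k), π_B(k)):
  0 -> (0,0)
  1 -> (1,0)
  2 -> (2,0)
  3 -> (0,1)
  4 -> (1,1)
  5 -> (2,1)
  6 -> (0,2)
  7 -> (0,0)  ✗ repeats pair of k=0
  8 -> (2,2)
  9 -> (0,3)
  10 -> (1,3)
  11 -> (2,3)
  12 -> (0,4)
  13 -> (1,4)
  14 -> (2,4)
  15 -> (0,5)
  16 -> (1,5)
  17 -> (2,5)
distinct pairs in image: 17 / 18 needed
  → (0,0) hit at k=0 and k=7

Answer: NOT A VALID PRODUCT — duplicate pair at indices 0,7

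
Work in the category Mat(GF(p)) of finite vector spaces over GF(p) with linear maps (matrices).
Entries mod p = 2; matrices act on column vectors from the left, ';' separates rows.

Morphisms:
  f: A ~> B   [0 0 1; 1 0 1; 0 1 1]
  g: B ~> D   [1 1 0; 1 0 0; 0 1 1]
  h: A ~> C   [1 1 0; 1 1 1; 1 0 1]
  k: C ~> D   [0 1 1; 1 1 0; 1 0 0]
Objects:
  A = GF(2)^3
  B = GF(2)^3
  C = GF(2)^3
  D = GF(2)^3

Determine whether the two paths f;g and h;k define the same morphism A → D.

Answer: DOES NOT COMMUTE

Trace:
Path 1 = f;g:
  e0=⟨1,0,0⟩ f~>⟨0,1,0⟩ g~>⟨1,0,1⟩
  e1=⟨0,1,0⟩ f~>⟨0,0,1⟩ g~>⟨0,0,1⟩
  e2=⟨0,0,1⟩ f~>⟨1,1,1⟩ g~>⟨0,1,0⟩
  result₁ = [1 0 0; 0 0 1; 1 1 0]
Path 2 = h;k:
  e0=⟨1,0,0⟩ h~>⟨1,1,1⟩ k~>⟨0,0,1⟩
  e1=⟨0,1,0⟩ h~>⟨1,1,0⟩ k~>⟨1,0,1⟩
  e2=⟨0,0,1⟩ h~>⟨0,1,1⟩ k~>⟨0,1,0⟩
  result₂ = [0 1 0; 0 0 1; 1 1 0]
Equal? differ; not commutative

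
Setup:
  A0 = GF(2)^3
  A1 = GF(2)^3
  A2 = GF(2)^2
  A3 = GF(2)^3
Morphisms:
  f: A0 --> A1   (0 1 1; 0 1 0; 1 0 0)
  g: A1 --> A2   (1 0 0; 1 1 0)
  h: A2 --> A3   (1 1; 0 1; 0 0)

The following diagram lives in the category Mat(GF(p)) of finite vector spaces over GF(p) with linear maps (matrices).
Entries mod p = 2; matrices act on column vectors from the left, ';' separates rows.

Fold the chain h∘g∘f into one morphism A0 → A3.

  e0=(1,0,0) f-->(0,0,1) g-->(0,0) h-->(0,0,0)
  e1=(0,1,0) f-->(1,1,0) g-->(1,0) h-->(1,0,0)
  e2=(0,0,1) f-->(1,0,0) g-->(1,1) h-->(0,1,0)
composite: (0 1 0; 0 0 1; 0 0 0)

Answer: (0 1 0; 0 0 1; 0 0 0)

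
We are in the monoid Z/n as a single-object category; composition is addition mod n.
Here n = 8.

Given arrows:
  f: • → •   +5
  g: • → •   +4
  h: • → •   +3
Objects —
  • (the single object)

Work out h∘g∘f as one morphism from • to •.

  0 +5≡5 +4≡1 +3≡4  (mod 8)
⟦path⟧: +4

Answer: +4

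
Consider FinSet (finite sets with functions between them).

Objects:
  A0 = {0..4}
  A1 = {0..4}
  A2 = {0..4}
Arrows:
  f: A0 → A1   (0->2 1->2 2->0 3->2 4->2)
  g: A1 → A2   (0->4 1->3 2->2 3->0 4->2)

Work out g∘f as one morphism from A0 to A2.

Answer: (0->2 1->2 2->4 3->2 4->2)

Work:
  0 f→2 g→2
  1 f→2 g→2
  2 f→0 g→4
  3 f→2 g→2
  4 f→2 g→2
⟦path⟧: (0->2 1->2 2->4 3->2 4->2)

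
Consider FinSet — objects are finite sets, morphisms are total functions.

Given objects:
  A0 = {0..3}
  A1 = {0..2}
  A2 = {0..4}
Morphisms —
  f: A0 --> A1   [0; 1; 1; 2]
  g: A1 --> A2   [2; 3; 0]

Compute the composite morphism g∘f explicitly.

Answer: [2; 3; 3; 0]

Trace:
  0 f-->0 g-->2
  1 f-->1 g-->3
  2 f-->1 g-->3
  3 f-->2 g-->0
⟦path⟧: [2; 3; 3; 0]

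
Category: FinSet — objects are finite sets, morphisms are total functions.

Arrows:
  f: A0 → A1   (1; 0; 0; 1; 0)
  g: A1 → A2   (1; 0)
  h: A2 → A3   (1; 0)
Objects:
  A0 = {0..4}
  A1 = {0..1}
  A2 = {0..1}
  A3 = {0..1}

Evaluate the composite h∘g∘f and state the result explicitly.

  0 f→1 g→0 h→1
  1 f→0 g→1 h→0
  2 f→0 g→1 h→0
  3 f→1 g→0 h→1
  4 f→0 g→1 h→0
composite: (1; 0; 0; 1; 0)

Answer: (1; 0; 0; 1; 0)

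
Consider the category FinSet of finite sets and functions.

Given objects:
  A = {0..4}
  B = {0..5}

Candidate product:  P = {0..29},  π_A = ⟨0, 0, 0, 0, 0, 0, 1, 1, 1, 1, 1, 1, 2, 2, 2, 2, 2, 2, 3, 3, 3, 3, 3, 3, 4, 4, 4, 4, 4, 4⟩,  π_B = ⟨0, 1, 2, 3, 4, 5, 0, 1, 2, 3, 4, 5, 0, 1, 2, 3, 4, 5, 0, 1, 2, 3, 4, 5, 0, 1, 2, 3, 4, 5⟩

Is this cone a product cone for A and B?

|A|·|B| = 5·6 = 30;  |P| = 30
Check the pairing map k ↦ (π_A(k), π_B(k)):
  0 ↦ (0,0)
  1 ↦ (0,1)
  2 ↦ (0,2)
  3 ↦ (0,3)
  4 ↦ (0,4)
  5 ↦ (0,5)
  6 ↦ (1,0)
  7 ↦ (1,1)
  8 ↦ (1,2)
  9 ↦ (1,3)
  10 ↦ (1,4)
  11 ↦ (1,5)
  12 ↦ (2,0)
  13 ↦ (2,1)
  14 ↦ (2,2)
  15 ↦ (2,3)
  16 ↦ (2,4)
  17 ↦ (2,5)
  18 ↦ (3,0)
  19 ↦ (3,1)
  20 ↦ (3,2)
  21 ↦ (3,3)
  22 ↦ (3,4)
  23 ↦ (3,5)
  24 ↦ (4,0)
  25 ↦ (4,1)
  26 ↦ (4,2)
  27 ↦ (4,3)
  28 ↦ (4,4)
  29 ↦ (4,5)
distinct pairs in image: 30 / 30 needed
  → bijection onto A×B; projections well-typed.

Answer: VALID PRODUCT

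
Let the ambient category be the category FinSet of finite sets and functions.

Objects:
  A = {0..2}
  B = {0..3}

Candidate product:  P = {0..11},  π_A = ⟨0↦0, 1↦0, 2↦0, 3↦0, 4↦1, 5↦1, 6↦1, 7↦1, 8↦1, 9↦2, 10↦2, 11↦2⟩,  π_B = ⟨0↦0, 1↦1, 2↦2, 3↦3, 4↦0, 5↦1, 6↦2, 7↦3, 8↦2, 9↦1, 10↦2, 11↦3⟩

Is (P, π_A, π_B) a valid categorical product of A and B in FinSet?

Answer: NOT A VALID PRODUCT — duplicate pair at indices 6,8

Work:
|A|·|B| = 3·4 = 12;  |P| = 12
Check the pairing map k ↦ (π_A(k), π_B(k)):
  0 ↦ (0,0)
  1 ↦ (0,1)
  2 ↦ (0,2)
  3 ↦ (0,3)
  4 ↦ (1,0)
  5 ↦ (1,1)
  6 ↦ (1,2)
  7 ↦ (1,3)
  8 ↦ (1,2)  ✗ repeats pair of k=6
  9 ↦ (2,1)
  10 ↦ (2,2)
  11 ↦ (2,3)
distinct pairs in image: 11 / 12 needed
  → (1,2) hit at k=6 and k=8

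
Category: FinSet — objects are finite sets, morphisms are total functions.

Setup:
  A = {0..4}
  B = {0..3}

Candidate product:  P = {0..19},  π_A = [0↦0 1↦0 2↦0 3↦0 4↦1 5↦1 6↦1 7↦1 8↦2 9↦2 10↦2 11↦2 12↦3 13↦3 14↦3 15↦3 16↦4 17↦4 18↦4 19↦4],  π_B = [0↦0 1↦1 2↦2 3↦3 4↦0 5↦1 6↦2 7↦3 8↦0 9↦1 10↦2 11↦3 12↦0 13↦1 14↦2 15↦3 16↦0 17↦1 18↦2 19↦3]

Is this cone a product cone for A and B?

|A|·|B| = 5·4 = 20;  |P| = 20
Check the pairing map k ↦ (π_A(k), π_B(k)):
  0 ↦ (0,0)
  1 ↦ (0,1)
  2 ↦ (0,2)
  3 ↦ (0,3)
  4 ↦ (1,0)
  5 ↦ (1,1)
  6 ↦ (1,2)
  7 ↦ (1,3)
  8 ↦ (2,0)
  9 ↦ (2,1)
  10 ↦ (2,2)
  11 ↦ (2,3)
  12 ↦ (3,0)
  13 ↦ (3,1)
  14 ↦ (3,2)
  15 ↦ (3,3)
  16 ↦ (4,0)
  17 ↦ (4,1)
  18 ↦ (4,2)
  19 ↦ (4,3)
distinct pairs in image: 20 / 20 needed
  → bijection onto A×B; projections well-typed.

Answer: VALID PRODUCT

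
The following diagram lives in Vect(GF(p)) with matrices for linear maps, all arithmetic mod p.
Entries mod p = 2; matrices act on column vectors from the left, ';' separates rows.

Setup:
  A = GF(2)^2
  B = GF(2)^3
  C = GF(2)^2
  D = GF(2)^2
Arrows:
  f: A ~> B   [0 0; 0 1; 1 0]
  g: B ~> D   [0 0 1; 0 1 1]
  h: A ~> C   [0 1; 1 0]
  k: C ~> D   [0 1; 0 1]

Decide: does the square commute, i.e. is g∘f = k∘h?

Path 1 = f;g:
  e0=⟨1,0⟩ f~>⟨0,0,1⟩ g~>⟨1,1⟩
  e1=⟨0,1⟩ f~>⟨0,1,0⟩ g~>⟨0,1⟩
  result₁ = [1 0; 1 1]
Path 2 = h;k:
  e0=⟨1,0⟩ h~>⟨0,1⟩ k~>⟨1,1⟩
  e1=⟨0,1⟩ h~>⟨1,0⟩ k~>⟨0,0⟩
  result₂ = [1 0; 1 0]
Equal? distinct morphisms ✗

Answer: DOES NOT COMMUTE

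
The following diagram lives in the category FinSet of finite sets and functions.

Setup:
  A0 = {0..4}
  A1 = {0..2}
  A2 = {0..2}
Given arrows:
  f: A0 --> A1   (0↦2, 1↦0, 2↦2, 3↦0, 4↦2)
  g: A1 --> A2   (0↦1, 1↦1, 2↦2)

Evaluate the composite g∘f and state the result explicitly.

  0 f-->2 g-->2
  1 f-->0 g-->1
  2 f-->2 g-->2
  3 f-->0 g-->1
  4 f-->2 g-->2
composite: (0↦2, 1↦1, 2↦2, 3↦1, 4↦2)

Answer: (0↦2, 1↦1, 2↦2, 3↦1, 4↦2)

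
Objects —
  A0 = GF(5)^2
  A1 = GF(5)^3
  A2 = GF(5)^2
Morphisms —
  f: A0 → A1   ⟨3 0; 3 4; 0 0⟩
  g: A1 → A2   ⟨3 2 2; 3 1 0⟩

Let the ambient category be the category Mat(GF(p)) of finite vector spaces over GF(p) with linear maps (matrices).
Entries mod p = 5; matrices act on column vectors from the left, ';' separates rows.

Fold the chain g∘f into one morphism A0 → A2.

  e0=⟨1,0⟩ f→⟨3,3,0⟩ g→⟨0,2⟩
  e1=⟨0,1⟩ f→⟨0,4,0⟩ g→⟨3,4⟩
⟦path⟧: ⟨0 3; 2 4⟩

Answer: ⟨0 3; 2 4⟩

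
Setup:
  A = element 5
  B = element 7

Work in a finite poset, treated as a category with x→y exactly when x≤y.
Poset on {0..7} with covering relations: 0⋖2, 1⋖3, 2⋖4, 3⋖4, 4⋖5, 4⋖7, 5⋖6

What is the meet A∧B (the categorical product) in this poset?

{x : x⊑A ∧ x⊑B} = {0,1,2,3,4}  (A=5, B=7)
  0 ⊑ 4
  1 ⊑ 4
  2 ⊑ 4
  3 ⊑ 4
  4 ⊑ 4
glb = 4

Answer: A∧B = 4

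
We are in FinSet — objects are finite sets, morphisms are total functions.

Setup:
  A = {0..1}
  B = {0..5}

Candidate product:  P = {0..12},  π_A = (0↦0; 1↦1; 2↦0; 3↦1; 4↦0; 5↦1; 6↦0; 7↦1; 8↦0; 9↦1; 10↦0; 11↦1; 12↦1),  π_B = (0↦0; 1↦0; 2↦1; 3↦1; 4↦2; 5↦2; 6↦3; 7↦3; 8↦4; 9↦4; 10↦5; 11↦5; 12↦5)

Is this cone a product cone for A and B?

Answer: NOT A VALID PRODUCT — |P|=13 ≠ |A|·|B|=12

Work:
|A|·|B| = 2·6 = 12;  |P| = 13
  → cardinalities differ; no bijection possible.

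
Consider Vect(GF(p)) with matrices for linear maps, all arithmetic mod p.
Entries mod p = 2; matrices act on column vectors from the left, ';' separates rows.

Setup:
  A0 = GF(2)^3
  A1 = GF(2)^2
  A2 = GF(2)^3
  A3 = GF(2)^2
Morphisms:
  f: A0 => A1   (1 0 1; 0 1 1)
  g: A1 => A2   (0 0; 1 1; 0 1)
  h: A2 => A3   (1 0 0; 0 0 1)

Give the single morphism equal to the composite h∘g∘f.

  e0=(1,0,0) f=>(1,0) g=>(0,1,0) h=>(0,0)
  e1=(0,1,0) f=>(0,1) g=>(0,1,1) h=>(0,1)
  e2=(0,0,1) f=>(1,1) g=>(0,0,1) h=>(0,1)
result: (0 0 0; 0 1 1)

Answer: (0 0 0; 0 1 1)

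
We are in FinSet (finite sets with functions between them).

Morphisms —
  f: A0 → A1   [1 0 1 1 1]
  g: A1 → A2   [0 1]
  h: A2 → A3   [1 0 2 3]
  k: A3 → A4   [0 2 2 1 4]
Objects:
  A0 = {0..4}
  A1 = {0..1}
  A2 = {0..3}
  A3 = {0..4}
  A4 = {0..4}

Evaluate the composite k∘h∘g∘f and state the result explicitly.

  0 f→1 g→1 h→0 k→0
  1 f→0 g→0 h→1 k→2
  2 f→1 g→1 h→0 k→0
  3 f→1 g→1 h→0 k→0
  4 f→1 g→1 h→0 k→0
⟦path⟧: [0 2 0 0 0]

Answer: [0 2 0 0 0]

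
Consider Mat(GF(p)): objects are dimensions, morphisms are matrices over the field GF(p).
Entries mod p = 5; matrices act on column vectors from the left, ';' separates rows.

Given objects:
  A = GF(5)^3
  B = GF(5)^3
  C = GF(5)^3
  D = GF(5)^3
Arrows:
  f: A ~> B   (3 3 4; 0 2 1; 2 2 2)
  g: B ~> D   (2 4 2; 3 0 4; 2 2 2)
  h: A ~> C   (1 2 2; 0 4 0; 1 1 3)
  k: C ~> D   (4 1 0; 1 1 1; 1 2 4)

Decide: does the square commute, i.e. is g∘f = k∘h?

1) trace f;g:
  e0=(1,0,0) f~>(3,0,2) g~>(0,2,0)
  e1=(0,1,0) f~>(3,2,2) g~>(3,2,4)
  e2=(0,0,1) f~>(4,1,2) g~>(1,0,4)
  composite₁ = (0 3 1; 2 2 0; 0 4 4)
2) trace h;k:
  e0=(1,0,0) h~>(1,0,1) k~>(4,2,0)
  e1=(0,1,0) h~>(2,4,1) k~>(2,2,4)
  e2=(0,0,1) h~>(2,0,3) k~>(3,0,4)
  composite₂ = (4 2 3; 2 2 0; 0 4 4)
Equal? distinct morphisms ✗

Answer: DOES NOT COMMUTE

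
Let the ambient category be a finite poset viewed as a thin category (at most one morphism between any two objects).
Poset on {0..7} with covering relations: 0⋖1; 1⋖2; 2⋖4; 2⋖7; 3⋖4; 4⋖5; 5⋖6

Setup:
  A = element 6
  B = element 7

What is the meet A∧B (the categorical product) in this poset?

Answer: A∧B = 2

Work:
{x : x≤A ∧ x≤B} = {0,1,2}  (A=6, B=7)
  0 ≤ 2
  1 ≤ 2
  2 ≤ 2
glb = 2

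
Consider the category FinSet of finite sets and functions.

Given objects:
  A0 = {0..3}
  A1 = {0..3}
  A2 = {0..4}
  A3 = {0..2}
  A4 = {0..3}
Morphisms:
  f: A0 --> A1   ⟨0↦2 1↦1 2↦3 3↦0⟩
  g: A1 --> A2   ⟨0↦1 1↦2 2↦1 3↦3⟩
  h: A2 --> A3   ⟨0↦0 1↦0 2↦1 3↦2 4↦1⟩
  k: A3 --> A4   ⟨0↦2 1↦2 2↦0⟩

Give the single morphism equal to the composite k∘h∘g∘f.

  0 f-->2 g-->1 h-->0 k-->2
  1 f-->1 g-->2 h-->1 k-->2
  2 f-->3 g-->3 h-->2 k-->0
  3 f-->0 g-->1 h-->0 k-->2
result: ⟨0↦2 1↦2 2↦0 3↦2⟩

Answer: ⟨0↦2 1↦2 2↦0 3↦2⟩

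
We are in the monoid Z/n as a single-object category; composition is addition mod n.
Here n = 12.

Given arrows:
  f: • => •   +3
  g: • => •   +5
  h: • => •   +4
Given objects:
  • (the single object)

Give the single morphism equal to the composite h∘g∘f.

Answer: +0

Trace:
  0 +3≡3 +5≡8 +4≡0  (mod 12)
⟦path⟧: +0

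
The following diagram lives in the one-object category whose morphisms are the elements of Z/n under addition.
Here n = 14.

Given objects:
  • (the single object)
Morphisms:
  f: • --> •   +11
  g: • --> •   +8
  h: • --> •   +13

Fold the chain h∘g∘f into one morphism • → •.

  0 +11≡11 +8≡5 +13≡4  (mod 14)
composite: +4

Answer: +4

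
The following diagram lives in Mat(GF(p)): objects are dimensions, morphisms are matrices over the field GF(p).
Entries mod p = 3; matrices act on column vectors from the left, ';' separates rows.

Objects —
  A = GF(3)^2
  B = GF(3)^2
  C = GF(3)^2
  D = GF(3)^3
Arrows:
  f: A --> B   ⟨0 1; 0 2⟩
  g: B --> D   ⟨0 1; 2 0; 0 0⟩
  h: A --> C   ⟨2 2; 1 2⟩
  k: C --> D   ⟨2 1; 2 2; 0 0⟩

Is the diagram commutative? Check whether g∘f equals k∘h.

Along f;g (path 1):
  e0=[1,0] f-->[0,0] g-->[0,0,0]
  e1=[0,1] f-->[1,2] g-->[2,2,0]
  composite₁ = ⟨0 2; 0 2; 0 0⟩
Along h;k (path 2):
  e0=[1,0] h-->[2,1] k-->[2,0,0]
  e1=[0,1] h-->[2,2] k-->[0,2,0]
  composite₂ = ⟨2 0; 0 2; 0 0⟩
Equal? distinct morphisms ✗

Answer: DOES NOT COMMUTE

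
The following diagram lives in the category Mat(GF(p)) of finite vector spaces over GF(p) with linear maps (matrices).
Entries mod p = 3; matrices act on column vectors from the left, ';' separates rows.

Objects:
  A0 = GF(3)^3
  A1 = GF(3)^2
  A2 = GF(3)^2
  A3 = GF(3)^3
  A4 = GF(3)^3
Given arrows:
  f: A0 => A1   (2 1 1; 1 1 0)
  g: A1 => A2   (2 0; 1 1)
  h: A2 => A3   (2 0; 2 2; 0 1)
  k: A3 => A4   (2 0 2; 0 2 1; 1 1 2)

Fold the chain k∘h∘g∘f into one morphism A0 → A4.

  e0=⟨1,0,0⟩ f=>⟨2,1⟩ g=>⟨1,0⟩ h=>⟨2,2,0⟩ k=>⟨1,1,1⟩
  e1=⟨0,1,0⟩ f=>⟨1,1⟩ g=>⟨2,2⟩ h=>⟨1,2,2⟩ k=>⟨0,0,1⟩
  e2=⟨0,0,1⟩ f=>⟨1,0⟩ g=>⟨2,1⟩ h=>⟨1,0,1⟩ k=>⟨1,1,0⟩
result: (1 0 1; 1 0 1; 1 1 0)

Answer: (1 0 1; 1 0 1; 1 1 0)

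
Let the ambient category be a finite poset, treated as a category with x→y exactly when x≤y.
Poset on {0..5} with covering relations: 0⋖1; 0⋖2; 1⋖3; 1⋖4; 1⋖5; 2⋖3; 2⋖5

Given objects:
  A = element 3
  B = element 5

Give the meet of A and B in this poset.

Answer: NO MEET EXISTS

Trace:
{x : x≤A ∧ x≤B} = {0,1,2}  (A=3, B=5)
  maximal lower bounds 1 and 2 are incomparable: neither 1≤2 nor 2≤1
→ no greatest lower bound exists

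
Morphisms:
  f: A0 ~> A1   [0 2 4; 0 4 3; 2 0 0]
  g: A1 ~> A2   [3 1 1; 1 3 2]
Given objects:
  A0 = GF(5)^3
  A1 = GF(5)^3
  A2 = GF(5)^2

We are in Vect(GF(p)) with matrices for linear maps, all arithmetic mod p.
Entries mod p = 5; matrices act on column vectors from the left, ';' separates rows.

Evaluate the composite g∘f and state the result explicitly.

  e0=[1,0,0] f~>[0,0,2] g~>[2,4]
  e1=[0,1,0] f~>[2,4,0] g~>[0,4]
  e2=[0,0,1] f~>[4,3,0] g~>[0,3]
composite: [2 0 0; 4 4 3]

Answer: [2 0 0; 4 4 3]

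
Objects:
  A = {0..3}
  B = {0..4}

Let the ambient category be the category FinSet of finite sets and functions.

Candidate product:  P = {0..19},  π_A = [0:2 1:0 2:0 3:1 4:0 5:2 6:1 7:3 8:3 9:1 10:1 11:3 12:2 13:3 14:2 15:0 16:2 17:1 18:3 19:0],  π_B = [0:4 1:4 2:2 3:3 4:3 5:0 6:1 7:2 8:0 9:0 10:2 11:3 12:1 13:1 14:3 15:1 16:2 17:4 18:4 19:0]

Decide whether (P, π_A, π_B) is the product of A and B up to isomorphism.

|A|·|B| = 4·5 = 20;  |P| = 20
Check the pairing map k ↦ (π_A(k), π_B(k)):
  0 : (2,4)
  1 : (0,4)
  2 : (0,2)
  3 : (1,3)
  4 : (0,3)
  5 : (2,0)
  6 : (1,1)
  7 : (3,2)
  8 : (3,0)
  9 : (1,0)
  10 : (1,2)
  11 : (3,3)
  12 : (2,1)
  13 : (3,1)
  14 : (2,3)
  15 : (0,1)
  16 : (2,2)
  17 : (1,4)
  18 : (3,4)
  19 : (0,0)
distinct pairs in image: 20 / 20 needed
  → bijection onto A×B; projections well-typed.

Answer: VALID PRODUCT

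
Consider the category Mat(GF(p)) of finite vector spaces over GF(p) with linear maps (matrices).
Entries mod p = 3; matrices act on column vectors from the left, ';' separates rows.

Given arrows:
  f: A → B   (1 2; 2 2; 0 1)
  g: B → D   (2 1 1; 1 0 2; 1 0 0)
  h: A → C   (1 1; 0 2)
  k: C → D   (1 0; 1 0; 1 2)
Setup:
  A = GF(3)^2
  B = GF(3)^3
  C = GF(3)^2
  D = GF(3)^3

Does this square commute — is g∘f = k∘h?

Answer: COMMUTES

Derivation:
Along f;g (path 1):
  e0=⟨1,0⟩ f→⟨1,2,0⟩ g→⟨1,1,1⟩
  e1=⟨0,1⟩ f→⟨2,2,1⟩ g→⟨1,1,2⟩
  composite₁ = (1 1; 1 1; 1 2)
Along h;k (path 2):
  e0=⟨1,0⟩ h→⟨1,0⟩ k→⟨1,1,1⟩
  e1=⟨0,1⟩ h→⟨1,2⟩ k→⟨1,1,2⟩
  composite₂ = (1 1; 1 1; 1 2)
Equal? equal; square commutes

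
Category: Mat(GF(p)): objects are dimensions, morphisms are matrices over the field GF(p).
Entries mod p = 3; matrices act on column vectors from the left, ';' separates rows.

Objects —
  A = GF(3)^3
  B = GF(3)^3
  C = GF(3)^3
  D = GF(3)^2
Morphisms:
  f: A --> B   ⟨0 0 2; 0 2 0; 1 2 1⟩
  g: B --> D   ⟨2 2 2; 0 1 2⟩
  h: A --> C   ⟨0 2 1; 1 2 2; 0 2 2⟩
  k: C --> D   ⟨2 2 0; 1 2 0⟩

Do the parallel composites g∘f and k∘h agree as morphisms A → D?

Along f;g (path 1):
  e0=[1,0,0] f-->[0,0,1] g-->[2,2]
  e1=[0,1,0] f-->[0,2,2] g-->[2,0]
  e2=[0,0,1] f-->[2,0,1] g-->[0,2]
  ⟦path⟧₁ = ⟨2 2 0; 2 0 2⟩
Along h;k (path 2):
  e0=[1,0,0] h-->[0,1,0] k-->[2,2]
  e1=[0,1,0] h-->[2,2,2] k-->[2,0]
  e2=[0,0,1] h-->[1,2,2] k-->[0,2]
  ⟦path⟧₂ = ⟨2 2 0; 2 0 2⟩
Equal? YES — commutes

Answer: COMMUTES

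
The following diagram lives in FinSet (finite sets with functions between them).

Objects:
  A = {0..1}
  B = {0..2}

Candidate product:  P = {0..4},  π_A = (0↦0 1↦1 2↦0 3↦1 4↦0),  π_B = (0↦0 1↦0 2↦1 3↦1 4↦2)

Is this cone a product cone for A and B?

Answer: NOT A VALID PRODUCT — |P|=5 ≠ |A|·|B|=6

Work:
|A|·|B| = 2·3 = 6;  |P| = 5
  → cardinalities differ; no bijection possible.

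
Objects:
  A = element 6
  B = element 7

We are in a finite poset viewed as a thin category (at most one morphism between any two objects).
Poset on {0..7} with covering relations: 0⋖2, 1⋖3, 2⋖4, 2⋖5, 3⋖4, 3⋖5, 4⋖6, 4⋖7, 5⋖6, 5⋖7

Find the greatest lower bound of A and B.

Answer: NO MEET EXISTS

Work:
Lower bounds of A=6 and B=7: {0,1,2,3,4,5}
  maximal lower bounds 4 and 5 are incomparable: neither 4<=5 nor 5<=4
→ no greatest lower bound exists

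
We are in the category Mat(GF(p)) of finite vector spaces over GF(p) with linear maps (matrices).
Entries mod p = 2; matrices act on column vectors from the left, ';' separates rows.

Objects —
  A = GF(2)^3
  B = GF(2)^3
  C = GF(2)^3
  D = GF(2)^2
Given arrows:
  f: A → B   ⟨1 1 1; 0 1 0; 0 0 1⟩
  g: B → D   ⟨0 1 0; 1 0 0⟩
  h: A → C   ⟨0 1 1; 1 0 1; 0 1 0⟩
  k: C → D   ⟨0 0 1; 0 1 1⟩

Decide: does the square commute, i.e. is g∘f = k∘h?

Along f;g (path 1):
  e0=[1,0,0] f→[1,0,0] g→[0,1]
  e1=[0,1,0] f→[1,1,0] g→[1,1]
  e2=[0,0,1] f→[1,0,1] g→[0,1]
  composite₁ = ⟨0 1 0; 1 1 1⟩
Along h;k (path 2):
  e0=[1,0,0] h→[0,1,0] k→[0,1]
  e1=[0,1,0] h→[1,0,1] k→[1,1]
  e2=[0,0,1] h→[1,1,0] k→[0,1]
  composite₂ = ⟨0 1 0; 1 1 1⟩
Equal? same morphism ✓

Answer: COMMUTES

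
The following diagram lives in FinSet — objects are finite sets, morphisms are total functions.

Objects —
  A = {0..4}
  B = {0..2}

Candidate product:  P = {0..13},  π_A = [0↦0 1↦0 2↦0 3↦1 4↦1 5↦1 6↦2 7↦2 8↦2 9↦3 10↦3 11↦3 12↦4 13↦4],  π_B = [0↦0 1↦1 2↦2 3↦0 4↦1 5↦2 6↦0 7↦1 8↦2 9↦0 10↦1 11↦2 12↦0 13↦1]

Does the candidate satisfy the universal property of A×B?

Answer: NOT A VALID PRODUCT — |P|=14 ≠ |A|·|B|=15

Derivation:
|A|·|B| = 5·3 = 15;  |P| = 14
  → cardinalities differ; no bijection possible.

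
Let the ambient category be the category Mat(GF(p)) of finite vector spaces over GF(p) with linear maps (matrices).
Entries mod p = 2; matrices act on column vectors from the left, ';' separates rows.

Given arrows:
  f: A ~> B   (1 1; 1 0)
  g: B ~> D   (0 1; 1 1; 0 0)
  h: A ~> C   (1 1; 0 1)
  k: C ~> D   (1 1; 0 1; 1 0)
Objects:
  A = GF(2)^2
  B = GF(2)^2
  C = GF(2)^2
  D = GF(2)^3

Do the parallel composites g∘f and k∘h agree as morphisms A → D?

Answer: DOES NOT COMMUTE

Trace:
Path 1 = f;g:
  e0=⟨1,0⟩ f~>⟨1,1⟩ g~>⟨1,0,0⟩
  e1=⟨0,1⟩ f~>⟨1,0⟩ g~>⟨0,1,0⟩
  composite₁ = (1 0; 0 1; 0 0)
Path 2 = h;k:
  e0=⟨1,0⟩ h~>⟨1,0⟩ k~>⟨1,0,1⟩
  e1=⟨0,1⟩ h~>⟨1,1⟩ k~>⟨0,1,1⟩
  composite₂ = (1 0; 0 1; 1 1)
Equal? differ; not commutative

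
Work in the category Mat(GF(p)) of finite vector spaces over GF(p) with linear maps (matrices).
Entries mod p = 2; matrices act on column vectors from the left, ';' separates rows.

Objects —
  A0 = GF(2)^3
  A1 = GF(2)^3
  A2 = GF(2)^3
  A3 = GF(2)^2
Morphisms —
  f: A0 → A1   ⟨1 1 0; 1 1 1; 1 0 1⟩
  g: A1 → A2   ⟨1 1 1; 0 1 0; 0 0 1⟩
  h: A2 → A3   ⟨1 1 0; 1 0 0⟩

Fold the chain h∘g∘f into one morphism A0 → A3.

  e0=[1,0,0] f→[1,1,1] g→[1,1,1] h→[0,1]
  e1=[0,1,0] f→[1,1,0] g→[0,1,0] h→[1,0]
  e2=[0,0,1] f→[0,1,1] g→[0,1,1] h→[1,0]
result: ⟨0 1 1; 1 0 0⟩

Answer: ⟨0 1 1; 1 0 0⟩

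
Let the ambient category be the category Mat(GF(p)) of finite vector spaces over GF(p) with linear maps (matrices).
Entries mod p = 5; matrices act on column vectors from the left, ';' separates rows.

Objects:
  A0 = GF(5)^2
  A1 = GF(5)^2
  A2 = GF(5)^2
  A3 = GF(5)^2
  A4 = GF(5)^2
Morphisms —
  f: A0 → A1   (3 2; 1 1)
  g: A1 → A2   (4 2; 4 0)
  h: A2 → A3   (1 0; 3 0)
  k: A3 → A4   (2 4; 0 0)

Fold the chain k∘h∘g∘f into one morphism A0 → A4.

  e0=⟨1,0⟩ f→⟨3,1⟩ g→⟨4,2⟩ h→⟨4,2⟩ k→⟨1,0⟩
  e1=⟨0,1⟩ f→⟨2,1⟩ g→⟨0,3⟩ h→⟨0,0⟩ k→⟨0,0⟩
⟦path⟧: (1 0; 0 0)

Answer: (1 0; 0 0)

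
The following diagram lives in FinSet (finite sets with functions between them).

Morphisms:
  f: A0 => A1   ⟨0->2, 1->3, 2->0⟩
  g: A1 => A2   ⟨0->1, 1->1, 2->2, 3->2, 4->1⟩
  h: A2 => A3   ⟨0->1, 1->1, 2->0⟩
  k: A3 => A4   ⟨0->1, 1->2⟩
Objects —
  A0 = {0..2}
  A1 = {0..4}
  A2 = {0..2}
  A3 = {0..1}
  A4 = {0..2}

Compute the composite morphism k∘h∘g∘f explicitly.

Answer: ⟨0->1, 1->1, 2->2⟩

Trace:
  0 f=>2 g=>2 h=>0 k=>1
  1 f=>3 g=>2 h=>0 k=>1
  2 f=>0 g=>1 h=>1 k=>2
result: ⟨0->1, 1->1, 2->2⟩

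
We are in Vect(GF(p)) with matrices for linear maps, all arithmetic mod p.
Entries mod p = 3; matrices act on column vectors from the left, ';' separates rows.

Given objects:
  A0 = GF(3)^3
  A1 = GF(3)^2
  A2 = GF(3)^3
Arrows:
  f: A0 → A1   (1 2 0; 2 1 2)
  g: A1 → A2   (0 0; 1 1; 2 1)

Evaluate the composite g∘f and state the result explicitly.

Answer: (0 0 0; 0 0 2; 1 2 2)

Work:
  e0=[1,0,0] f→[1,2] g→[0,0,1]
  e1=[0,1,0] f→[2,1] g→[0,0,2]
  e2=[0,0,1] f→[0,2] g→[0,2,2]
result: (0 0 0; 0 0 2; 1 2 2)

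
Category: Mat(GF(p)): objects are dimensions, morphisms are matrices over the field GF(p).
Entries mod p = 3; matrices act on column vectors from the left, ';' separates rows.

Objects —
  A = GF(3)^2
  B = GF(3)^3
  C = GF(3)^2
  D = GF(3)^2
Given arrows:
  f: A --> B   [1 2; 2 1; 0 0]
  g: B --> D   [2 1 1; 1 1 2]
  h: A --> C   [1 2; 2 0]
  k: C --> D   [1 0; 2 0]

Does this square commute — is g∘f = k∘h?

Answer: DOES NOT COMMUTE

Work:
Along f;g (path 1):
  e0=(1,0) f-->(1,2,0) g-->(1,0)
  e1=(0,1) f-->(2,1,0) g-->(2,0)
  ⟦path⟧₁ = [1 2; 0 0]
Along h;k (path 2):
  e0=(1,0) h-->(1,2) k-->(1,2)
  e1=(0,1) h-->(2,0) k-->(2,1)
  ⟦path⟧₂ = [1 2; 2 1]
Equal? distinct morphisms ✗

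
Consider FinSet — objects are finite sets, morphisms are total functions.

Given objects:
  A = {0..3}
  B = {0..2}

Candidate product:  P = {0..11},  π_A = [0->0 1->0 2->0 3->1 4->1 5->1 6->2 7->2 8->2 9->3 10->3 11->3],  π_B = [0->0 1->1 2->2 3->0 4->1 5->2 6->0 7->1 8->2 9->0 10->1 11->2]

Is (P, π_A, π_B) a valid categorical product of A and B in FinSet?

Answer: VALID PRODUCT

Work:
|A|·|B| = 4·3 = 12;  |P| = 12
Check the pairing map k ↦ (π_A(k), π_B(k)):
  0 -> (0,0)
  1 -> (0,1)
  2 -> (0,2)
  3 -> (1,0)
  4 -> (1,1)
  5 -> (1,2)
  6 -> (2,0)
  7 -> (2,1)
  8 -> (2,2)
  9 -> (3,0)
  10 -> (3,1)
  11 -> (3,2)
distinct pairs in image: 12 / 12 needed
  → bijection onto A×B; projections well-typed.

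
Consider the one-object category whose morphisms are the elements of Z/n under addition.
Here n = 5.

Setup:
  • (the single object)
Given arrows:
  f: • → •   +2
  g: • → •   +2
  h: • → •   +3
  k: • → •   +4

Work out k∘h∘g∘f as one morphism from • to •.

  0 +2≡2 +2≡4 +3≡2 +4≡1  (mod 5)
⟦path⟧: +1

Answer: +1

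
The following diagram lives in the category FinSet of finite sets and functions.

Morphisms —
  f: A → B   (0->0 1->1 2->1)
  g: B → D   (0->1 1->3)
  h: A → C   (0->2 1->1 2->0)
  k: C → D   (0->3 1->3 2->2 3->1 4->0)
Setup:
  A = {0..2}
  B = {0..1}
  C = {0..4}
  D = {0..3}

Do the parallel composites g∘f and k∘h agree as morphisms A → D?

Answer: DOES NOT COMMUTE

Derivation:
Along f;g (path 1):
  0 f→0 g→1
  1 f→1 g→3
  2 f→1 g→3
  composite₁ = (0->1 1->3 2->3)
Along h;k (path 2):
  0 h→2 k→2
  1 h→1 k→3
  2 h→0 k→3
  composite₂ = (0->2 1->3 2->3)
Equal? differ; not commutative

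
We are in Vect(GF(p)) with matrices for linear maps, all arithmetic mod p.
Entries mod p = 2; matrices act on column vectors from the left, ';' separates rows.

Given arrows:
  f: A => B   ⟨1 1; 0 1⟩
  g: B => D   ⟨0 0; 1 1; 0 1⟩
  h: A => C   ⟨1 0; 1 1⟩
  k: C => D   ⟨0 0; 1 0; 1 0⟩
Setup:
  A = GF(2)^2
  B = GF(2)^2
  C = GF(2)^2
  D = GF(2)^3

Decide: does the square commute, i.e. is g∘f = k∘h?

Answer: DOES NOT COMMUTE

Derivation:
1) trace f;g:
  e0=(1,0) f=>(1,0) g=>(0,1,0)
  e1=(0,1) f=>(1,1) g=>(0,0,1)
  composite₁ = ⟨0 0; 1 0; 0 1⟩
2) trace h;k:
  e0=(1,0) h=>(1,1) k=>(0,1,1)
  e1=(0,1) h=>(0,1) k=>(0,0,0)
  composite₂ = ⟨0 0; 1 0; 1 0⟩
Equal? distinct morphisms ✗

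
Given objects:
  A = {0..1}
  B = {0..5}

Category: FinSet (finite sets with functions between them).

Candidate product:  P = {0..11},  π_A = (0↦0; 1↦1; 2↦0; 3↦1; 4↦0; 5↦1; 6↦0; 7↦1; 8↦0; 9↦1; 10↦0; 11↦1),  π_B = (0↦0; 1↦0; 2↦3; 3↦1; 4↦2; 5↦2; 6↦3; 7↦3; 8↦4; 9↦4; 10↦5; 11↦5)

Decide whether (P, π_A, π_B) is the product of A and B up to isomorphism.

|A|·|B| = 2·6 = 12;  |P| = 12
Check the pairing map k ↦ (π_A(k), π_B(k)):
  0 ↦ (0,0)
  1 ↦ (1,0)
  2 ↦ (0,3)
  3 ↦ (1,1)
  4 ↦ (0,2)
  5 ↦ (1,2)
  6 ↦ (0,3)  ✗ repeats pair of k=2
  7 ↦ (1,3)
  8 ↦ (0,4)
  9 ↦ (1,4)
  10 ↦ (0,5)
  11 ↦ (1,5)
distinct pairs in image: 11 / 12 needed
  → (0,3) hit at k=2 and k=6

Answer: NOT A VALID PRODUCT — duplicate pair at indices 6,2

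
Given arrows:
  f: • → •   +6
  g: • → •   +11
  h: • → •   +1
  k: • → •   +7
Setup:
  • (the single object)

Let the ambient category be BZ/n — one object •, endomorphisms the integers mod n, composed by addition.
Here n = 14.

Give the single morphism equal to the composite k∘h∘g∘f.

  0 +6≡6 +11≡3 +1≡4 +7≡11  (mod 14)
composite: +11

Answer: +11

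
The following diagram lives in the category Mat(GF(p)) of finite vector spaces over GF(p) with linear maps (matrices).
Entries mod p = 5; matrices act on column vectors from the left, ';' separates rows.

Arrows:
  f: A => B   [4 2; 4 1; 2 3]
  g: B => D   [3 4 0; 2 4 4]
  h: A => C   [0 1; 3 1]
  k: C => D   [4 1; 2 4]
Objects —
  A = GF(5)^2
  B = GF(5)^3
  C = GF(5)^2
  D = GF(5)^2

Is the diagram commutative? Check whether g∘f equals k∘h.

Along f;g (path 1):
  e0=[1,0] f=>[4,4,2] g=>[3,2]
  e1=[0,1] f=>[2,1,3] g=>[0,0]
  result₁ = [3 0; 2 0]
Along h;k (path 2):
  e0=[1,0] h=>[0,3] k=>[3,2]
  e1=[0,1] h=>[1,1] k=>[0,1]
  result₂ = [3 0; 2 1]
Equal? differ; not commutative

Answer: DOES NOT COMMUTE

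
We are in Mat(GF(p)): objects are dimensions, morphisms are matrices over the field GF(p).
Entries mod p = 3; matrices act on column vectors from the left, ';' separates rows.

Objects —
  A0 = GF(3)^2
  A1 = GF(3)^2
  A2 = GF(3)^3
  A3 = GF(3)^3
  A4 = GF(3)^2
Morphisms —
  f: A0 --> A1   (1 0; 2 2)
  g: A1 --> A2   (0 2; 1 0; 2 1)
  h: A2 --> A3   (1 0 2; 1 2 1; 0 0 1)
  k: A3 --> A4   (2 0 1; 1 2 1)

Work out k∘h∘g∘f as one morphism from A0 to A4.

Answer: (1 0; 0 1)

Derivation:
  e0=(1,0) f-->(1,2) g-->(1,1,1) h-->(0,1,1) k-->(1,0)
  e1=(0,1) f-->(0,2) g-->(1,0,2) h-->(2,0,2) k-->(0,1)
result: (1 0; 0 1)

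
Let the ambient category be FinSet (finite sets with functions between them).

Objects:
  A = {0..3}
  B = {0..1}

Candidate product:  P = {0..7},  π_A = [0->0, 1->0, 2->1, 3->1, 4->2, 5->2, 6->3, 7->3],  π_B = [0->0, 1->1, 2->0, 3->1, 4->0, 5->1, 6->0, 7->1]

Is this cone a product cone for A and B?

Answer: VALID PRODUCT

Trace:
|A|·|B| = 4·2 = 8;  |P| = 8
Check the pairing map k ↦ (π_A(k), π_B(k)):
  0 -> (0,0)
  1 -> (0,1)
  2 -> (1,0)
  3 -> (1,1)
  4 -> (2,0)
  5 -> (2,1)
  6 -> (3,0)
  7 -> (3,1)
distinct pairs in image: 8 / 8 needed
  → bijection onto A×B; projections well-typed.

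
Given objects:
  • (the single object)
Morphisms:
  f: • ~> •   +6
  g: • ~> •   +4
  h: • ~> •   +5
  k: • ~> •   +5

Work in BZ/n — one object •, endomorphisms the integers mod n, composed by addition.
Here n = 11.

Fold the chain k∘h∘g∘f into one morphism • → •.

  0 +6≡6 +4≡10 +5≡4 +5≡9  (mod 11)
composite: +9

Answer: +9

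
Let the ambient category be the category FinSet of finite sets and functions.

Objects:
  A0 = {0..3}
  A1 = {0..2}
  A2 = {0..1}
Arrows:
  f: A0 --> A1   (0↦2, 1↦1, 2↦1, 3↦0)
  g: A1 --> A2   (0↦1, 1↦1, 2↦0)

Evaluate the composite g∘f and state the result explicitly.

Answer: (0↦0, 1↦1, 2↦1, 3↦1)

Work:
  0 f-->2 g-->0
  1 f-->1 g-->1
  2 f-->1 g-->1
  3 f-->0 g-->1
composite: (0↦0, 1↦1, 2↦1, 3↦1)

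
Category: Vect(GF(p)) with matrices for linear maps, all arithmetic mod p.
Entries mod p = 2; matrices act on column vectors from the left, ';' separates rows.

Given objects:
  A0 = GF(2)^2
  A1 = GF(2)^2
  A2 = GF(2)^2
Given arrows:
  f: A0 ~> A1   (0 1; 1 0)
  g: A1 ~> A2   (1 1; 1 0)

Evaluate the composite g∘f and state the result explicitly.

  e0=⟨1,0⟩ f~>⟨0,1⟩ g~>⟨1,0⟩
  e1=⟨0,1⟩ f~>⟨1,0⟩ g~>⟨1,1⟩
composite: (1 1; 0 1)

Answer: (1 1; 0 1)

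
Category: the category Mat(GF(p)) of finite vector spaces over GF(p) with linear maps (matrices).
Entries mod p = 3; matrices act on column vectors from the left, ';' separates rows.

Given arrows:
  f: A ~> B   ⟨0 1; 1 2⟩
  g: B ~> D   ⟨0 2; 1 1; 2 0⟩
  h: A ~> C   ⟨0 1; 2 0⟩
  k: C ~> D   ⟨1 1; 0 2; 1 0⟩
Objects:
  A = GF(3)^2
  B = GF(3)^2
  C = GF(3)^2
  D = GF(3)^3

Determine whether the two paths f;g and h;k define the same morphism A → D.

Answer: DOES NOT COMMUTE

Trace:
Along f;g (path 1):
  e0=⟨1,0⟩ f~>⟨0,1⟩ g~>⟨2,1,0⟩
  e1=⟨0,1⟩ f~>⟨1,2⟩ g~>⟨1,0,2⟩
  result₁ = ⟨2 1; 1 0; 0 2⟩
Along h;k (path 2):
  e0=⟨1,0⟩ h~>⟨0,2⟩ k~>⟨2,1,0⟩
  e1=⟨0,1⟩ h~>⟨1,0⟩ k~>⟨1,0,1⟩
  result₂ = ⟨2 1; 1 0; 0 1⟩
Equal? differ; not commutative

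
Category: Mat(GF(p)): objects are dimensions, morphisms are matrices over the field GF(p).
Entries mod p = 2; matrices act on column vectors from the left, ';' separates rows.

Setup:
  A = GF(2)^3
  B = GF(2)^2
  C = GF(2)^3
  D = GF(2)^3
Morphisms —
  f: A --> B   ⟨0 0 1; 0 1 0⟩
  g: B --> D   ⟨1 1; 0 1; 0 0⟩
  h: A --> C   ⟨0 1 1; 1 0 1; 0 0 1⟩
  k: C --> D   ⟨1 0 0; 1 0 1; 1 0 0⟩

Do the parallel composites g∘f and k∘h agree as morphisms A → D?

Answer: DOES NOT COMMUTE

Work:
Along f;g (path 1):
  e0=[1,0,0] f-->[0,0] g-->[0,0,0]
  e1=[0,1,0] f-->[0,1] g-->[1,1,0]
  e2=[0,0,1] f-->[1,0] g-->[1,0,0]
  composite₁ = ⟨0 1 1; 0 1 0; 0 0 0⟩
Along h;k (path 2):
  e0=[1,0,0] h-->[0,1,0] k-->[0,0,0]
  e1=[0,1,0] h-->[1,0,0] k-->[1,1,1]
  e2=[0,0,1] h-->[1,1,1] k-->[1,0,1]
  composite₂ = ⟨0 1 1; 0 1 0; 0 1 1⟩
Equal? NO — does not commute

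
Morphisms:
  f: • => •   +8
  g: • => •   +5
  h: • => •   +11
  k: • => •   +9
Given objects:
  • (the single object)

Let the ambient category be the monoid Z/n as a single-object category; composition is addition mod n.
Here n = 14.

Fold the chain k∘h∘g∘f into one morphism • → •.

Answer: +5

Derivation:
  0 +8≡8 +5≡13 +11≡10 +9≡5  (mod 14)
result: +5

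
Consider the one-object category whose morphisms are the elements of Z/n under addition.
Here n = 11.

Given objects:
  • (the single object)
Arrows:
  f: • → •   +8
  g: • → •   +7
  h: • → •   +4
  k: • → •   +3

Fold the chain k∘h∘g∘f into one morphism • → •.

  0 +8≡8 +7≡4 +4≡8 +3≡0  (mod 11)
composite: +0

Answer: +0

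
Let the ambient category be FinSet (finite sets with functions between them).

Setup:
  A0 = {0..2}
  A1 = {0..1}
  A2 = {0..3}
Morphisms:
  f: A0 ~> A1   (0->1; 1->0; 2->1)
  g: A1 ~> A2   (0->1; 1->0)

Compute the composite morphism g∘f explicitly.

  0 f~>1 g~>0
  1 f~>0 g~>1
  2 f~>1 g~>0
result: (0->0; 1->1; 2->0)

Answer: (0->0; 1->1; 2->0)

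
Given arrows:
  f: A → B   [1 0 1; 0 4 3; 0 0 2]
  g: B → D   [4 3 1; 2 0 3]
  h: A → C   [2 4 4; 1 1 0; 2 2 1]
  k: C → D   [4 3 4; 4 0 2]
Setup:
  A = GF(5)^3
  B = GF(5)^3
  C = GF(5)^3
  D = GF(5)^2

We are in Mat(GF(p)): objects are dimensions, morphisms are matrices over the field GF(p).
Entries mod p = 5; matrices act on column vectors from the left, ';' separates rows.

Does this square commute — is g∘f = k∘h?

Along f;g (path 1):
  e0=⟨1,0,0⟩ f→⟨1,0,0⟩ g→⟨4,2⟩
  e1=⟨0,1,0⟩ f→⟨0,4,0⟩ g→⟨2,0⟩
  e2=⟨0,0,1⟩ f→⟨1,3,2⟩ g→⟨0,3⟩
  ⟦path⟧₁ = [4 2 0; 2 0 3]
Along h;k (path 2):
  e0=⟨1,0,0⟩ h→⟨2,1,2⟩ k→⟨4,2⟩
  e1=⟨0,1,0⟩ h→⟨4,1,2⟩ k→⟨2,0⟩
  e2=⟨0,0,1⟩ h→⟨4,0,1⟩ k→⟨0,3⟩
  ⟦path⟧₂ = [4 2 0; 2 0 3]
Equal? same morphism ✓

Answer: COMMUTES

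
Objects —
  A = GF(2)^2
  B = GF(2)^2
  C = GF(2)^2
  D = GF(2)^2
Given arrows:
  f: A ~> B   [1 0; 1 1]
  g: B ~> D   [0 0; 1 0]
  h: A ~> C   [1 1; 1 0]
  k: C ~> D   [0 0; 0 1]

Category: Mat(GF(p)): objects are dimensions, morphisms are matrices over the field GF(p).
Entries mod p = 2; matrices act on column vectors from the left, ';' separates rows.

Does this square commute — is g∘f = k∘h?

1) trace f;g:
  e0=⟨1,0⟩ f~>⟨1,1⟩ g~>⟨0,1⟩
  e1=⟨0,1⟩ f~>⟨0,1⟩ g~>⟨0,0⟩
  result₁ = [0 0; 1 0]
2) trace h;k:
  e0=⟨1,0⟩ h~>⟨1,1⟩ k~>⟨0,1⟩
  e1=⟨0,1⟩ h~>⟨1,0⟩ k~>⟨0,0⟩
  result₂ = [0 0; 1 0]
Equal? YES — commutes

Answer: COMMUTES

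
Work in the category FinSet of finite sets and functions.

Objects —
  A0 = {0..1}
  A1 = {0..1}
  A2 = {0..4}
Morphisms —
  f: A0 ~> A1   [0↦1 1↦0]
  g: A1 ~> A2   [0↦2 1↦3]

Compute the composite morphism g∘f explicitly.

Answer: [0↦3 1↦2]

Derivation:
  0 f~>1 g~>3
  1 f~>0 g~>2
composite: [0↦3 1↦2]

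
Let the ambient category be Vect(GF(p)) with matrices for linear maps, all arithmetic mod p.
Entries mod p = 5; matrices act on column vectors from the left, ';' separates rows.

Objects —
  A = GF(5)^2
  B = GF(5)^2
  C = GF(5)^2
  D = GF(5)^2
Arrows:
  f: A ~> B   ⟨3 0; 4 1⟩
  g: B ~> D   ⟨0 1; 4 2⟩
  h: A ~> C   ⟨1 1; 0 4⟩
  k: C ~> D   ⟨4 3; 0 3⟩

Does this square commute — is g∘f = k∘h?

Answer: COMMUTES

Derivation:
1) trace f;g:
  e0=⟨1,0⟩ f~>⟨3,4⟩ g~>⟨4,0⟩
  e1=⟨0,1⟩ f~>⟨0,1⟩ g~>⟨1,2⟩
  composite₁ = ⟨4 1; 0 2⟩
2) trace h;k:
  e0=⟨1,0⟩ h~>⟨1,0⟩ k~>⟨4,0⟩
  e1=⟨0,1⟩ h~>⟨1,4⟩ k~>⟨1,2⟩
  composite₂ = ⟨4 1; 0 2⟩
Equal? YES — commutes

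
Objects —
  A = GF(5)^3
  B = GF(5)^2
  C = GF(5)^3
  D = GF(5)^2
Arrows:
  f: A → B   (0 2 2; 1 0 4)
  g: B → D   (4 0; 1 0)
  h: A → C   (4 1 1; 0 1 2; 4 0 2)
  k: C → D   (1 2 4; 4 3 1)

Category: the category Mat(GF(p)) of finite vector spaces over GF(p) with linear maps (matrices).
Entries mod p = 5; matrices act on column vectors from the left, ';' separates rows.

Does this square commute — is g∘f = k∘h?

Along f;g (path 1):
  e0=⟨1,0,0⟩ f→⟨0,1⟩ g→⟨0,0⟩
  e1=⟨0,1,0⟩ f→⟨2,0⟩ g→⟨3,2⟩
  e2=⟨0,0,1⟩ f→⟨2,4⟩ g→⟨3,2⟩
  result₁ = (0 3 3; 0 2 2)
Along h;k (path 2):
  e0=⟨1,0,0⟩ h→⟨4,0,4⟩ k→⟨0,0⟩
  e1=⟨0,1,0⟩ h→⟨1,1,0⟩ k→⟨3,2⟩
  e2=⟨0,0,1⟩ h→⟨1,2,2⟩ k→⟨3,2⟩
  result₂ = (0 3 3; 0 2 2)
Equal? YES — commutes

Answer: COMMUTES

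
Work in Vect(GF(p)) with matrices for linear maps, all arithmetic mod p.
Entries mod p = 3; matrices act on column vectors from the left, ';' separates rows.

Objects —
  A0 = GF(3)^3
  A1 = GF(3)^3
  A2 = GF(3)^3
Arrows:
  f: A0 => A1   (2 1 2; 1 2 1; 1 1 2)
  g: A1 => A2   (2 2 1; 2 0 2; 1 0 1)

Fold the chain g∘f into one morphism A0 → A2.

  e0=(1,0,0) f=>(2,1,1) g=>(1,0,0)
  e1=(0,1,0) f=>(1,2,1) g=>(1,1,2)
  e2=(0,0,1) f=>(2,1,2) g=>(2,2,1)
⟦path⟧: (1 1 2; 0 1 2; 0 2 1)

Answer: (1 1 2; 0 1 2; 0 2 1)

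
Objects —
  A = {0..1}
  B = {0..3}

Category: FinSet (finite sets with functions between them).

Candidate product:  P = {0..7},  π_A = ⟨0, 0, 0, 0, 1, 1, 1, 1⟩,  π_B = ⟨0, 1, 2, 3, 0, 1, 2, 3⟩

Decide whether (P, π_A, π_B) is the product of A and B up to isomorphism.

|A|·|B| = 2·4 = 8;  |P| = 8
Check the pairing map k ↦ (π_A(k), π_B(k)):
  0 ↦ (0,0)
  1 ↦ (0,1)
  2 ↦ (0,2)
  3 ↦ (0,3)
  4 ↦ (1,0)
  5 ↦ (1,1)
  6 ↦ (1,2)
  7 ↦ (1,3)
distinct pairs in image: 8 / 8 needed
  → bijection onto A×B; projections well-typed.

Answer: VALID PRODUCT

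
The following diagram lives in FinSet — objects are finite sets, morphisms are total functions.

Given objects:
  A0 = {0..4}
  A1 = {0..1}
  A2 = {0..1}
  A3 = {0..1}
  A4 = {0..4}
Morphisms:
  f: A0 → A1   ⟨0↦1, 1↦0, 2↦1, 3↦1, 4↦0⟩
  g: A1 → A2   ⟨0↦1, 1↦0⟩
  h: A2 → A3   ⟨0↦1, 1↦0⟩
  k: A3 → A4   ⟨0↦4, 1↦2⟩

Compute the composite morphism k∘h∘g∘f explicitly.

  0 f→1 g→0 h→1 k→2
  1 f→0 g→1 h→0 k→4
  2 f→1 g→0 h→1 k→2
  3 f→1 g→0 h→1 k→2
  4 f→0 g→1 h→0 k→4
result: ⟨0↦2, 1↦4, 2↦2, 3↦2, 4↦4⟩

Answer: ⟨0↦2, 1↦4, 2↦2, 3↦2, 4↦4⟩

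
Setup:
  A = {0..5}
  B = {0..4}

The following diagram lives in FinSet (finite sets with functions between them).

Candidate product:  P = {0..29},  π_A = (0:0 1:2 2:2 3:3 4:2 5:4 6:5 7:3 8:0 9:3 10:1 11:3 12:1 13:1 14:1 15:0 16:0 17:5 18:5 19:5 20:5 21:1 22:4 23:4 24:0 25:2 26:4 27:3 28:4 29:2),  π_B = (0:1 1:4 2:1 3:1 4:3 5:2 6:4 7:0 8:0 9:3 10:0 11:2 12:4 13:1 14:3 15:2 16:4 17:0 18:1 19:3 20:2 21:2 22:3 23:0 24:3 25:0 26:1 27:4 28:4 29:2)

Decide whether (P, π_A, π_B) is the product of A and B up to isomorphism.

|A|·|B| = 6·5 = 30;  |P| = 30
Check the pairing map k ↦ (π_A(k), π_B(k)):
  0 : (0,1)
  1 : (2,4)
  2 : (2,1)
  3 : (3,1)
  4 : (2,3)
  5 : (4,2)
  6 : (5,4)
  7 : (3,0)
  8 : (0,0)
  9 : (3,3)
  10 : (1,0)
  11 : (3,2)
  12 : (1,4)
  13 : (1,1)
  14 : (1,3)
  15 : (0,2)
  16 : (0,4)
  17 : (5,0)
  18 : (5,1)
  19 : (5,3)
  20 : (5,2)
  21 : (1,2)
  22 : (4,3)
  23 : (4,0)
  24 : (0,3)
  25 : (2,0)
  26 : (4,1)
  27 : (3,4)
  28 : (4,4)
  29 : (2,2)
distinct pairs in image: 30 / 30 needed
  → bijection onto A×B; projections well-typed.

Answer: VALID PRODUCT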